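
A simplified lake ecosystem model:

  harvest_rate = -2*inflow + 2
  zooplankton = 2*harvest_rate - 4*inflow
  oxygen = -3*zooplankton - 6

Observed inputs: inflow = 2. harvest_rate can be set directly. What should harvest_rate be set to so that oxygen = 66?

Intervening on harvest_rate fixes its value directly, overriding its dependence on inflow.
Substituting into the zooplankton equation gives zooplankton = 2*harvest_rate - 8.
Substituting into the oxygen equation gives oxygen = -6*harvest_rate + 18.
Solve -6*harvest_rate + 18 = 66: harvest_rate = (66 - 18) / -6 = -8.

harvest_rate = -8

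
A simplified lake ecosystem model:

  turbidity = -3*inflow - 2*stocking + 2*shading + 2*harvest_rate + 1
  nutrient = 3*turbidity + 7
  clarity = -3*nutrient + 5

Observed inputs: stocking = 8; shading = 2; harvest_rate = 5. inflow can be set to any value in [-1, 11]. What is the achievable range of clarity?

Substituting into the turbidity equation gives turbidity = -3*inflow - 1.
Substituting into the nutrient equation gives nutrient = -9*inflow + 4.
This gives clarity = 27*inflow - 7.
Linear in inflow, so extremes are at the endpoints: inflow = -1 gives clarity = -34; inflow = 11 gives clarity = 290.

-34 to 290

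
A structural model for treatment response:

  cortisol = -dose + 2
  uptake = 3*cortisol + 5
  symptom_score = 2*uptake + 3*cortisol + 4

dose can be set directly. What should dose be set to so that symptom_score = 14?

Substituting into the uptake equation gives uptake = -3*dose + 11.
Substituting into the symptom_score equation gives symptom_score = -9*dose + 32.
Solve -9*dose + 32 = 14: dose = (14 - 32) / -9 = 2.

dose = 2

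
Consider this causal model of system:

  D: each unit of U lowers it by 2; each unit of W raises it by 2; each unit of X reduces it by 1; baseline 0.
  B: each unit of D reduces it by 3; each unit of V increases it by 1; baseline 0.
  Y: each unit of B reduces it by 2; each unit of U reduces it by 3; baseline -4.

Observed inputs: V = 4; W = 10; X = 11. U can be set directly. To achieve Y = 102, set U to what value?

U = -4

Substituting into the D equation gives D = -2*U + 9.
So B = 6*U - 23.
So Y = -15*U + 42.
Solve -15*U + 42 = 102: U = (102 - 42) / -15 = -4.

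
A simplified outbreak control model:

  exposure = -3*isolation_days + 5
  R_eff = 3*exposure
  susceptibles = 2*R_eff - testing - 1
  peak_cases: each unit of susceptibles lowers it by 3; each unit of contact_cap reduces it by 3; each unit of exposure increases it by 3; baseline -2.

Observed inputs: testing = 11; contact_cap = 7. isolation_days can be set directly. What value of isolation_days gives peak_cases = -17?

isolation_days = 1

Substituting into the R_eff equation gives R_eff = -9*isolation_days + 15.
Substituting into the susceptibles equation gives susceptibles = -18*isolation_days + 18.
Substituting into the peak_cases equation gives peak_cases = 45*isolation_days - 62.
Solve 45*isolation_days - 62 = -17: isolation_days = (-17 + 62) / 45 = 1.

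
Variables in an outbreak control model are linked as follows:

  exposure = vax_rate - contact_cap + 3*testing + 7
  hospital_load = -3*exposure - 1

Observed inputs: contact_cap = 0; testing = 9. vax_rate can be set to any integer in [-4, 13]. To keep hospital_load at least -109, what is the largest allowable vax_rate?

Substituting into the exposure equation gives exposure = vax_rate + 34.
hospital_load becomes -3*vax_rate - 103.
Require -3*vax_rate - 103 ≥ -109, so vax_rate ≤ 2.
The largest integer in [-4, 13] satisfying this is 2.

vax_rate = 2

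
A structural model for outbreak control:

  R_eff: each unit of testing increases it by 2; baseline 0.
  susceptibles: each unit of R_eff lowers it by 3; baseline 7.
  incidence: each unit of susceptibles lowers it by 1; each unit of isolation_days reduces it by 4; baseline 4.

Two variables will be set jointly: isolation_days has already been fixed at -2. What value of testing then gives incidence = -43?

testing = -8

With isolation_days held at -2:
Substituting into the susceptibles equation gives susceptibles = -6*testing + 7.
incidence becomes 6*testing + 5.
Solve 6*testing + 5 = -43: testing = (-43 - 5) / 6 = -8.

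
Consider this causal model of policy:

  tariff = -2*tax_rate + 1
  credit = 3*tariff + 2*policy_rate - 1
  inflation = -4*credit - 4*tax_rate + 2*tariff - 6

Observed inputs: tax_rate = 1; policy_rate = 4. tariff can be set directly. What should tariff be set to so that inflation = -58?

tariff = 2

Intervening on tariff fixes its value directly, overriding its dependence on tax_rate.
Substituting into the credit equation gives credit = 3*tariff + 7.
This gives inflation = -10*tariff - 38.
Solve -10*tariff - 38 = -58: tariff = (-58 + 38) / -10 = 2.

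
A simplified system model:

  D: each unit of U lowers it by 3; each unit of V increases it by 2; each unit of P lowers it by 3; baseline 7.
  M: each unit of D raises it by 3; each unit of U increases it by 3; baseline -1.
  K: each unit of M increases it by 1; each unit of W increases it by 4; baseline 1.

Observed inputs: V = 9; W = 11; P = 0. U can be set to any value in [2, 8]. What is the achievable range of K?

Substituting into the D equation gives D = -3*U + 25.
So M = -6*U + 74.
Substituting into the K equation gives K = -6*U + 119.
Linear in U, so extremes are at the endpoints: U = 2 gives K = 107; U = 8 gives K = 71.

71 to 107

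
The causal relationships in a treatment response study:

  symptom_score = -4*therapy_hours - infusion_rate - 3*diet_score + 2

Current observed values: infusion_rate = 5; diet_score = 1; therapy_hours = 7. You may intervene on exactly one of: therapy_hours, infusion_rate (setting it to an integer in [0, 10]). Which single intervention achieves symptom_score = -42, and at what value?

Intervening on therapy_hours: with other inputs at their observed values, symptom_score = -4*therapy_hours - 6. Solving for -42 gives therapy_hours = 9, within [0, 10].
Intervening on infusion_rate: symptom_score = -infusion_rate - 29. Reaching -42 requires infusion_rate = 13, outside [0, 10].

set therapy_hours = 9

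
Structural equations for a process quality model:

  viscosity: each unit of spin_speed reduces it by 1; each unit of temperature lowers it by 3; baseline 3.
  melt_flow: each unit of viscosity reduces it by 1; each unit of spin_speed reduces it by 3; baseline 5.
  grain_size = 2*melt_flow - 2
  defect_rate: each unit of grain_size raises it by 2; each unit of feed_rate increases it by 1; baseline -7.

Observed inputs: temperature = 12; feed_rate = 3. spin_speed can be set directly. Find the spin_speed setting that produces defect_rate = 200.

Substituting into the viscosity equation gives viscosity = -spin_speed - 33.
Substituting into the melt_flow equation gives melt_flow = -2*spin_speed + 38.
Substituting into the grain_size equation gives grain_size = -4*spin_speed + 74.
This gives defect_rate = -8*spin_speed + 144.
Solve -8*spin_speed + 144 = 200: spin_speed = (200 - 144) / -8 = -7.

spin_speed = -7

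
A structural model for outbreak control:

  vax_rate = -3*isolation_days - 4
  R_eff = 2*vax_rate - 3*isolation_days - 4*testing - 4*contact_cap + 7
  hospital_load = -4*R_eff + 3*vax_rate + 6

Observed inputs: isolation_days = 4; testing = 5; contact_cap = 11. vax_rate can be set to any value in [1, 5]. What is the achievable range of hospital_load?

Intervening on vax_rate fixes its value directly, overriding its dependence on isolation_days.
Substituting into the R_eff equation gives R_eff = 2*vax_rate - 69.
Substituting into the hospital_load equation gives hospital_load = -5*vax_rate + 282.
Linear in vax_rate, so extremes are at the endpoints: vax_rate = 1 gives hospital_load = 277; vax_rate = 5 gives hospital_load = 257.

257 to 277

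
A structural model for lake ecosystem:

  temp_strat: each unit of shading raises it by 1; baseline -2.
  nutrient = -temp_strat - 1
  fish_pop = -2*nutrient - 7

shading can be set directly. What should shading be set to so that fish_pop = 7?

Substituting into the nutrient equation gives nutrient = -shading + 1.
fish_pop becomes 2*shading - 9.
Solve 2*shading - 9 = 7: shading = (7 + 9) / 2 = 8.

shading = 8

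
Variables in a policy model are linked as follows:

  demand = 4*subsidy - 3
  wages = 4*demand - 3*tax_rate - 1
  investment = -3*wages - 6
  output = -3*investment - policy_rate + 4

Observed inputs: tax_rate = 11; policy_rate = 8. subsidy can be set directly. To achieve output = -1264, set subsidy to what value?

subsidy = -6

Substituting into the wages equation gives wages = 16*subsidy - 46.
This gives investment = -48*subsidy + 132.
Substituting into the output equation gives output = 144*subsidy - 400.
Solve 144*subsidy - 400 = -1264: subsidy = (-1264 + 400) / 144 = -6.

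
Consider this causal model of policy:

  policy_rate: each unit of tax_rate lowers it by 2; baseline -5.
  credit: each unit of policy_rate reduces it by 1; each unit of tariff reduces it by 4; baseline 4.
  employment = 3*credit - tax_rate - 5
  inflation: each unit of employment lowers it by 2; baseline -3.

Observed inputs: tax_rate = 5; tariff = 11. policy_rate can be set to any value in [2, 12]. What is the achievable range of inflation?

Intervening on policy_rate fixes its value directly, overriding its dependence on tax_rate.
Substituting into the credit equation gives credit = -policy_rate - 40.
employment becomes -3*policy_rate - 130.
This gives inflation = 6*policy_rate + 257.
Linear in policy_rate, so extremes are at the endpoints: policy_rate = 2 gives inflation = 269; policy_rate = 12 gives inflation = 329.

269 to 329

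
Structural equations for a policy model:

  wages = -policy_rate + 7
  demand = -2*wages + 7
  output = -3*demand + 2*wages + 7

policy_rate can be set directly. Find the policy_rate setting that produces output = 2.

policy_rate = 5

Substituting into the demand equation gives demand = 2*policy_rate - 7.
Substituting into the output equation gives output = -8*policy_rate + 42.
Solve -8*policy_rate + 42 = 2: policy_rate = (2 - 42) / -8 = 5.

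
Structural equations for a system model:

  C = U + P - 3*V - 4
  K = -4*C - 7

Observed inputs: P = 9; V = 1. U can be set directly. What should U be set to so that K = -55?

U = 10

Substituting into the C equation gives C = U + 2.
Substituting into the K equation gives K = -4*U - 15.
Solve -4*U - 15 = -55: U = (-55 + 15) / -4 = 10.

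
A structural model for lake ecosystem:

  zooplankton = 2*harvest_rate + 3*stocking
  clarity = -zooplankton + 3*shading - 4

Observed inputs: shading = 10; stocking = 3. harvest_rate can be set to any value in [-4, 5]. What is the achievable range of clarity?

7 to 25

Substituting into the zooplankton equation gives zooplankton = 2*harvest_rate + 9.
So clarity = -2*harvest_rate + 17.
Linear in harvest_rate, so extremes are at the endpoints: harvest_rate = -4 gives clarity = 25; harvest_rate = 5 gives clarity = 7.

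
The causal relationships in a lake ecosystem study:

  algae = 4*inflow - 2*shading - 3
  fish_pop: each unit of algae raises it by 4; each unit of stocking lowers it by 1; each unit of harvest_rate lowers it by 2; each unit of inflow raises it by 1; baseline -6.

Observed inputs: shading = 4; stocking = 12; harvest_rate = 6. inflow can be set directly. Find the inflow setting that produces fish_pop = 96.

Substituting into the algae equation gives algae = 4*inflow - 11.
Substituting into the fish_pop equation gives fish_pop = 17*inflow - 74.
Solve 17*inflow - 74 = 96: inflow = (96 + 74) / 17 = 10.

inflow = 10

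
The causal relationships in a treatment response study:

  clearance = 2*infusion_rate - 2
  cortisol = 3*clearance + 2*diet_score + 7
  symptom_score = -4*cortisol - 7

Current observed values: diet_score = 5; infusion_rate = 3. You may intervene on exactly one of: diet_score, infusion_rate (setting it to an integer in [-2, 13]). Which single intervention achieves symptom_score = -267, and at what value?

Intervening on diet_score: symptom_score = -8*diet_score - 83. Reaching -267 requires diet_score = 23, outside [-2, 13].
Intervening on infusion_rate: with other inputs at their observed values, symptom_score = -24*infusion_rate - 51. Solving for -267 gives infusion_rate = 9, within [-2, 13].

set infusion_rate = 9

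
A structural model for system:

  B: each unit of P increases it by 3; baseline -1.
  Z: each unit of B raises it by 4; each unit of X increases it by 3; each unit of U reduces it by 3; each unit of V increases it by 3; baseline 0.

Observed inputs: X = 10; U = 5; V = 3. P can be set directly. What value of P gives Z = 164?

P = 12

Substituting into the Z equation gives Z = 12*P + 20.
Solve 12*P + 20 = 164: P = (164 - 20) / 12 = 12.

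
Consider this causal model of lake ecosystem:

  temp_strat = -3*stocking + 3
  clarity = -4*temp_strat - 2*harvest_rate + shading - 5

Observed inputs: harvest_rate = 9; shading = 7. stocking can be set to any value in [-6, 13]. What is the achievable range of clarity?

-100 to 128

Substituting into the clarity equation gives clarity = 12*stocking - 28.
Linear in stocking, so extremes are at the endpoints: stocking = -6 gives clarity = -100; stocking = 13 gives clarity = 128.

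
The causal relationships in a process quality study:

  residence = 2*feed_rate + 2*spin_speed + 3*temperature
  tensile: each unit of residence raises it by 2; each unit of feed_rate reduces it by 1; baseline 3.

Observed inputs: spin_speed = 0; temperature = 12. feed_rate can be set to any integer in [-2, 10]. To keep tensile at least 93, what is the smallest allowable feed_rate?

feed_rate = 6

Substituting into the residence equation gives residence = 2*feed_rate + 36.
Substituting into the tensile equation gives tensile = 3*feed_rate + 75.
Require 3*feed_rate + 75 ≥ 93, so feed_rate ≥ 6.
The smallest integer in [-2, 10] satisfying this is 6.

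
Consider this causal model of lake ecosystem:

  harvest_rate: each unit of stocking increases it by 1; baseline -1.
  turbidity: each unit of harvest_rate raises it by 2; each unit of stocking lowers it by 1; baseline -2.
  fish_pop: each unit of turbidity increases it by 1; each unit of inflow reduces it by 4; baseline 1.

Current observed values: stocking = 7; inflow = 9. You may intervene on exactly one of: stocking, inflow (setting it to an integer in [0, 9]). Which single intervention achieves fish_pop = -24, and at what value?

Intervening on stocking: fish_pop = stocking - 39. Reaching -24 requires stocking = 15, outside [0, 9].
Intervening on inflow: with other inputs at their observed values, fish_pop = -4*inflow + 4. Solving for -24 gives inflow = 7, within [0, 9].

set inflow = 7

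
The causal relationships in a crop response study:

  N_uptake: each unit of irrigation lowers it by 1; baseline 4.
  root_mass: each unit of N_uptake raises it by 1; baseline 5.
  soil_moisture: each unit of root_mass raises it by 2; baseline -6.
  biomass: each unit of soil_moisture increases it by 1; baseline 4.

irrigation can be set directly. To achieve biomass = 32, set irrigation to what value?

irrigation = -8

Substituting into the root_mass equation gives root_mass = -irrigation + 9.
Substituting into the soil_moisture equation gives soil_moisture = -2*irrigation + 12.
Substituting into the biomass equation gives biomass = -2*irrigation + 16.
Solve -2*irrigation + 16 = 32: irrigation = (32 - 16) / -2 = -8.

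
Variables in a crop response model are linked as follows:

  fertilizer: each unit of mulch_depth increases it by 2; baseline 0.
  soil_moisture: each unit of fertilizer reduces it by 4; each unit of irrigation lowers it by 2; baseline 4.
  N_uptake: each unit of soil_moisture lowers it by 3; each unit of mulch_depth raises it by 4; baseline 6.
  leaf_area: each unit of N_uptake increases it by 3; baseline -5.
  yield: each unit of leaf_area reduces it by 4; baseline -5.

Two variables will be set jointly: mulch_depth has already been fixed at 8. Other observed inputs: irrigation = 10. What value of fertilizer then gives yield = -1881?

With mulch_depth held at 8:
Intervening on fertilizer fixes its value directly, overriding its dependence on mulch_depth.
Substituting into the soil_moisture equation gives soil_moisture = -4*fertilizer - 16.
Substituting into the N_uptake equation gives N_uptake = 12*fertilizer + 86.
This gives leaf_area = 36*fertilizer + 253.
Substituting into the yield equation gives yield = -144*fertilizer - 1017.
Solve -144*fertilizer - 1017 = -1881: fertilizer = (-1881 + 1017) / -144 = 6.

fertilizer = 6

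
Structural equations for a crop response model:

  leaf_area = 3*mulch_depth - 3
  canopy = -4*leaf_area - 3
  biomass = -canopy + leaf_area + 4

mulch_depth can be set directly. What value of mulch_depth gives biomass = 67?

Substituting into the canopy equation gives canopy = -12*mulch_depth + 9.
Substituting into the biomass equation gives biomass = 15*mulch_depth - 8.
Solve 15*mulch_depth - 8 = 67: mulch_depth = (67 + 8) / 15 = 5.

mulch_depth = 5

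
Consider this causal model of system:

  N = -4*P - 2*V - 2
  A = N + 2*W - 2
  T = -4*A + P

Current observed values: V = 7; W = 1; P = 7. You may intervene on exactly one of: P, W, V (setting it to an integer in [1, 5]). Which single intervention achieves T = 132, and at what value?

Intervening on P: with other inputs at their observed values, T = 17*P + 64. Solving for 132 gives P = 4, within [1, 5].
Intervening on W: T = -8*W + 191. Reaching 132 requires W = 59/8, not an integer.
Intervening on V: T = 8*V + 127. Reaching 132 requires V = 5/8, not an integer.

set P = 4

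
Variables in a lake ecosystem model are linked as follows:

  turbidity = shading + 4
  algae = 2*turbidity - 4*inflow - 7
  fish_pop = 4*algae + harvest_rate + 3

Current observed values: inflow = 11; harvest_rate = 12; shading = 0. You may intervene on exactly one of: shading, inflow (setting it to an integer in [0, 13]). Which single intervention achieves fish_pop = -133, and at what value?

Intervening on shading: with other inputs at their observed values, fish_pop = 8*shading - 157. Solving for -133 gives shading = 3, within [0, 13].
Intervening on inflow: fish_pop = -16*inflow + 19. Reaching -133 requires inflow = 19/2, not an integer.

set shading = 3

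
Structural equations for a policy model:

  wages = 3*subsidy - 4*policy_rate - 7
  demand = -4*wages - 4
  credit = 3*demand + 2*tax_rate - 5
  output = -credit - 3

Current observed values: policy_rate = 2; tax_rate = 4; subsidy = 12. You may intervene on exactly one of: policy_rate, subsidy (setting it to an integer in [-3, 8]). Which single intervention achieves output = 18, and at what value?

Intervening on policy_rate: with other inputs at their observed values, output = -48*policy_rate + 354. Solving for 18 gives policy_rate = 7, within [-3, 8].
Intervening on subsidy: output = 36*subsidy - 174. Reaching 18 requires subsidy = 16/3, not an integer.

set policy_rate = 7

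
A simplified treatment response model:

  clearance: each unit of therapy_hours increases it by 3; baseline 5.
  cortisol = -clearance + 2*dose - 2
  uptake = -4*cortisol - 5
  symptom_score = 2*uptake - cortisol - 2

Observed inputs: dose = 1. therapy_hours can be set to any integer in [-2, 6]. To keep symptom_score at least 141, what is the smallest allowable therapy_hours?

Substituting into the cortisol equation gives cortisol = -3*therapy_hours - 5.
So uptake = 12*therapy_hours + 15.
So symptom_score = 27*therapy_hours + 33.
Require 27*therapy_hours + 33 ≥ 141, so therapy_hours ≥ 4.
The smallest integer in [-2, 6] satisfying this is 4.

therapy_hours = 4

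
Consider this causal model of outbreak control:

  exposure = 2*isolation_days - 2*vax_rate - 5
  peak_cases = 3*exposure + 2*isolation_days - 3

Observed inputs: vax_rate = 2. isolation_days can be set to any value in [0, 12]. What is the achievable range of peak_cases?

Substituting into the exposure equation gives exposure = 2*isolation_days - 9.
Substituting into the peak_cases equation gives peak_cases = 8*isolation_days - 30.
Linear in isolation_days, so extremes are at the endpoints: isolation_days = 0 gives peak_cases = -30; isolation_days = 12 gives peak_cases = 66.

-30 to 66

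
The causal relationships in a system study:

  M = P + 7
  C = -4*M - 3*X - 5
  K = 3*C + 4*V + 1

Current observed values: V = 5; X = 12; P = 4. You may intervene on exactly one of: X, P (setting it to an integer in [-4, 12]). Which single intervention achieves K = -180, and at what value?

Intervening on X: with other inputs at their observed values, K = -9*X - 126. Solving for -180 gives X = 6, within [-4, 12].
Intervening on P: K = -12*P - 186. Reaching -180 requires P = -1/2, not an integer.

set X = 6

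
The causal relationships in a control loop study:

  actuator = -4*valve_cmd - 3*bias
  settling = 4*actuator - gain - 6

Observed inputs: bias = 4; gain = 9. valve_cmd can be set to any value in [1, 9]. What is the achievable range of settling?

-207 to -79

Substituting into the actuator equation gives actuator = -4*valve_cmd - 12.
So settling = -16*valve_cmd - 63.
Linear in valve_cmd, so extremes are at the endpoints: valve_cmd = 1 gives settling = -79; valve_cmd = 9 gives settling = -207.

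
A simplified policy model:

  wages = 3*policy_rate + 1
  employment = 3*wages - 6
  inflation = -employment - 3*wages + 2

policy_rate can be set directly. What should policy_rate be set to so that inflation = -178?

Substituting into the employment equation gives employment = 9*policy_rate - 3.
Substituting into the inflation equation gives inflation = -18*policy_rate + 2.
Solve -18*policy_rate + 2 = -178: policy_rate = (-178 - 2) / -18 = 10.

policy_rate = 10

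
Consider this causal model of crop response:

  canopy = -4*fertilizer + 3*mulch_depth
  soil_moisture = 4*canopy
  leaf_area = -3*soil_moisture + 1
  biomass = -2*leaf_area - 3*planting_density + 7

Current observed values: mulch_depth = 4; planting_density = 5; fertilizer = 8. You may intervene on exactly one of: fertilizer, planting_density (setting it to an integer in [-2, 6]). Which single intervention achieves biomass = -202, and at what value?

Intervening on fertilizer: with other inputs at their observed values, biomass = -96*fertilizer + 278. Solving for -202 gives fertilizer = 5, within [-2, 6].
Intervening on planting_density: biomass = -3*planting_density - 475. Reaching -202 requires planting_density = -91, outside [-2, 6].

set fertilizer = 5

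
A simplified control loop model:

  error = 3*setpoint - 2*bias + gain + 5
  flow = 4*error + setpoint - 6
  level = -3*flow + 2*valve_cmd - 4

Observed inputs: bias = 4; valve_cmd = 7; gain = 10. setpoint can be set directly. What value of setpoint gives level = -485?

setpoint = 11

Substituting into the error equation gives error = 3*setpoint + 7.
Substituting into the flow equation gives flow = 13*setpoint + 22.
This gives level = -39*setpoint - 56.
Solve -39*setpoint - 56 = -485: setpoint = (-485 + 56) / -39 = 11.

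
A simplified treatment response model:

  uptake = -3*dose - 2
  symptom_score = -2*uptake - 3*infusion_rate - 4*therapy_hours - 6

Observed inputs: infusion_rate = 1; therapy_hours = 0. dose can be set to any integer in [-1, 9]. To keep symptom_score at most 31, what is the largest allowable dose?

dose = 6

Substituting into the symptom_score equation gives symptom_score = 6*dose - 5.
Require 6*dose - 5 ≤ 31, so dose ≤ 6.
The largest integer in [-1, 9] satisfying this is 6.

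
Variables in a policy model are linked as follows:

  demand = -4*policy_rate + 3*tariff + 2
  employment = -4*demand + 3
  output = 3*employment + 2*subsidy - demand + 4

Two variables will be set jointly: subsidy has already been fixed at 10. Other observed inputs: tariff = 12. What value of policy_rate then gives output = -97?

With subsidy held at 10:
Substituting into the demand equation gives demand = -4*policy_rate + 38.
So employment = 16*policy_rate - 149.
Substituting into the output equation gives output = 52*policy_rate - 461.
Solve 52*policy_rate - 461 = -97: policy_rate = (-97 + 461) / 52 = 7.

policy_rate = 7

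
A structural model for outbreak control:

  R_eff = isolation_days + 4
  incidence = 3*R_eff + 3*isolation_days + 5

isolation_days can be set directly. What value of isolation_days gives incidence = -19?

Substituting into the incidence equation gives incidence = 6*isolation_days + 17.
Solve 6*isolation_days + 17 = -19: isolation_days = (-19 - 17) / 6 = -6.

isolation_days = -6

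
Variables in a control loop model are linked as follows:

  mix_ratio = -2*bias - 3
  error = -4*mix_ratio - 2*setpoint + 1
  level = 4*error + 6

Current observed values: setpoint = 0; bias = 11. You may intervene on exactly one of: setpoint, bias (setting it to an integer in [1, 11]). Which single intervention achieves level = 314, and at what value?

set bias = 8

Intervening on setpoint: level = -8*setpoint + 410. Reaching 314 requires setpoint = 12, outside [1, 11].
Intervening on bias: with other inputs at their observed values, level = 32*bias + 58. Solving for 314 gives bias = 8, within [1, 11].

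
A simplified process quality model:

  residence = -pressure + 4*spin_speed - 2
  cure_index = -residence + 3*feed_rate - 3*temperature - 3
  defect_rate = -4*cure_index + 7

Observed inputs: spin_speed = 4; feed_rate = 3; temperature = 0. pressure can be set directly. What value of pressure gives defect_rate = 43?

pressure = -1

Substituting into the residence equation gives residence = -pressure + 14.
Substituting into the cure_index equation gives cure_index = pressure - 8.
This gives defect_rate = -4*pressure + 39.
Solve -4*pressure + 39 = 43: pressure = (43 - 39) / -4 = -1.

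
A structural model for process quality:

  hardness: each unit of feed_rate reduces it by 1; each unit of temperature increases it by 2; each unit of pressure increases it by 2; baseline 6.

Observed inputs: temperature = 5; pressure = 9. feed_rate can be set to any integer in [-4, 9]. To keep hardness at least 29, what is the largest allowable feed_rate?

Substituting into the hardness equation gives hardness = -feed_rate + 34.
Require -feed_rate + 34 ≥ 29, so feed_rate ≤ 5.
The largest integer in [-4, 9] satisfying this is 5.

feed_rate = 5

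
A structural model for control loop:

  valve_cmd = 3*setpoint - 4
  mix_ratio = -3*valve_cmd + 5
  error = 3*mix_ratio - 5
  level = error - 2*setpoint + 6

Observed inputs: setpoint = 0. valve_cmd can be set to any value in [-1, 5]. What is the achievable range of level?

Intervening on valve_cmd fixes its value directly, overriding its dependence on setpoint.
Substituting into the error equation gives error = -9*valve_cmd + 10.
Substituting into the level equation gives level = -9*valve_cmd + 16.
Linear in valve_cmd, so extremes are at the endpoints: valve_cmd = -1 gives level = 25; valve_cmd = 5 gives level = -29.

-29 to 25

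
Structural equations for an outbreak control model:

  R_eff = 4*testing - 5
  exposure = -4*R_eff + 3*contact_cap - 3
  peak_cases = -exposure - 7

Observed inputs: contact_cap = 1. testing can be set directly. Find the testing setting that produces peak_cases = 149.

Substituting into the exposure equation gives exposure = -16*testing + 20.
Substituting into the peak_cases equation gives peak_cases = 16*testing - 27.
Solve 16*testing - 27 = 149: testing = (149 + 27) / 16 = 11.

testing = 11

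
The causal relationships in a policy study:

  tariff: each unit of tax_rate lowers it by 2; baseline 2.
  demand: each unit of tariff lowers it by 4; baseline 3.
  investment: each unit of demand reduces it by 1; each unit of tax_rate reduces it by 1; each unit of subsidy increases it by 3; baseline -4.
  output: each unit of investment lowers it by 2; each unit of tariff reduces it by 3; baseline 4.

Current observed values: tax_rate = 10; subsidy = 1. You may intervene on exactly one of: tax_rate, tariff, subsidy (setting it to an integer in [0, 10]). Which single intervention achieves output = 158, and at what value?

set tax_rate = 7

Intervening on tax_rate: with other inputs at their observed values, output = 24*tax_rate - 10. Solving for 158 gives tax_rate = 7, within [0, 10].
Intervening on tariff: output = -11*tariff + 32. Reaching 158 requires tariff = -126/11, not an integer.
Intervening on subsidy: output = -6*subsidy + 236. Reaching 158 requires subsidy = 13, outside [0, 10].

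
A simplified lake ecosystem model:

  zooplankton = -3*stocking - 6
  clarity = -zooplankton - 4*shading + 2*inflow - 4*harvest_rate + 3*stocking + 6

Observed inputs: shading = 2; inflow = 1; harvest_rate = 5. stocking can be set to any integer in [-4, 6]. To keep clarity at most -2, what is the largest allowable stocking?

Substituting into the clarity equation gives clarity = 6*stocking - 14.
Require 6*stocking - 14 ≤ -2, so stocking ≤ 2.
The largest integer in [-4, 6] satisfying this is 2.

stocking = 2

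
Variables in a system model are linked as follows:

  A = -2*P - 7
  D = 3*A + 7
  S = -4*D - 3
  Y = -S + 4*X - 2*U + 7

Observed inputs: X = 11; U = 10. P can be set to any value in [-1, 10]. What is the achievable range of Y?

Substituting into the D equation gives D = -6*P - 14.
S becomes 24*P + 53.
Substituting into the Y equation gives Y = -24*P - 22.
Linear in P, so extremes are at the endpoints: P = -1 gives Y = 2; P = 10 gives Y = -262.

-262 to 2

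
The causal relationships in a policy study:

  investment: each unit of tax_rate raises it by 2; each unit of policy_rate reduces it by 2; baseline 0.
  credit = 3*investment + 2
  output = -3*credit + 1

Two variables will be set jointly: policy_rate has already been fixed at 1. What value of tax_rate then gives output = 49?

tax_rate = -2

With policy_rate held at 1:
Substituting into the investment equation gives investment = 2*tax_rate - 2.
So credit = 6*tax_rate - 4.
This gives output = -18*tax_rate + 13.
Solve -18*tax_rate + 13 = 49: tax_rate = (49 - 13) / -18 = -2.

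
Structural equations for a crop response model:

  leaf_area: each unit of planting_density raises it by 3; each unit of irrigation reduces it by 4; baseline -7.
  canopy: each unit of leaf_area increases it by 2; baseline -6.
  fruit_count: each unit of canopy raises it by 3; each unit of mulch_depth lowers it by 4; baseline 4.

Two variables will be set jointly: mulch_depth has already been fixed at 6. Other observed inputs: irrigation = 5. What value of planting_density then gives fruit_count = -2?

planting_density = 11

With mulch_depth held at 6:
Substituting into the leaf_area equation gives leaf_area = 3*planting_density - 27.
This gives canopy = 6*planting_density - 60.
This gives fruit_count = 18*planting_density - 200.
Solve 18*planting_density - 200 = -2: planting_density = (-2 + 200) / 18 = 11.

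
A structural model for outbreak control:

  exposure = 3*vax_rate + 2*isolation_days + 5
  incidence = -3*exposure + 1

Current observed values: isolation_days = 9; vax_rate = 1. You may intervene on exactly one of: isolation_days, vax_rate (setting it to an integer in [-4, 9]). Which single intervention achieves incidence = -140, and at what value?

Intervening on isolation_days: incidence = -6*isolation_days - 23. Reaching -140 requires isolation_days = 39/2, not an integer.
Intervening on vax_rate: with other inputs at their observed values, incidence = -9*vax_rate - 68. Solving for -140 gives vax_rate = 8, within [-4, 9].

set vax_rate = 8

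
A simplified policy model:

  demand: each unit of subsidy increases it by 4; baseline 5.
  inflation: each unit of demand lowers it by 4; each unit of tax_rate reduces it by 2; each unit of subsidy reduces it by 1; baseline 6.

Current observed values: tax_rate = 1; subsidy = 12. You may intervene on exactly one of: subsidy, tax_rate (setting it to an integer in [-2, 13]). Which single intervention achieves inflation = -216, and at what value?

Intervening on subsidy: inflation = -17*subsidy - 16. Reaching -216 requires subsidy = 200/17, not an integer.
Intervening on tax_rate: with other inputs at their observed values, inflation = -2*tax_rate - 218. Solving for -216 gives tax_rate = -1, within [-2, 13].

set tax_rate = -1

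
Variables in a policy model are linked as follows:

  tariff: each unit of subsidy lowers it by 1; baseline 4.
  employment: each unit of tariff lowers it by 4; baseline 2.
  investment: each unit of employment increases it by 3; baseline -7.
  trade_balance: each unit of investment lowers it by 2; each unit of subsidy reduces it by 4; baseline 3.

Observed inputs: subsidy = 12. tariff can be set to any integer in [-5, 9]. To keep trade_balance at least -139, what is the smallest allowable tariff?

tariff = -4

Intervening on tariff fixes its value directly, overriding its dependence on subsidy.
Substituting into the investment equation gives investment = -12*tariff - 1.
trade_balance becomes 24*tariff - 43.
Require 24*tariff - 43 ≥ -139, so tariff ≥ -4.
The smallest integer in [-5, 9] satisfying this is -4.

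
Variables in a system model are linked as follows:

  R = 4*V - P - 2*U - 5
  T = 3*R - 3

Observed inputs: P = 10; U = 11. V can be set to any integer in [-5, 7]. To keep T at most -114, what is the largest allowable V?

Substituting into the R equation gives R = 4*V - 37.
Substituting into the T equation gives T = 12*V - 114.
Require 12*V - 114 ≤ -114, so V ≤ 0.
The largest integer in [-5, 7] satisfying this is 0.

V = 0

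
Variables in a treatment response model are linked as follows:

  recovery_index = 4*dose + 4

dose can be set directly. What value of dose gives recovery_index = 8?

dose = 1

Solve 4*dose + 4 = 8: dose = (8 - 4) / 4 = 1.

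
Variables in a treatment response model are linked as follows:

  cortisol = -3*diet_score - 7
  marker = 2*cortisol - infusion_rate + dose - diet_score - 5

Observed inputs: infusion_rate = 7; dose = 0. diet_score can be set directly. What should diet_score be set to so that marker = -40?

diet_score = 2

Substituting into the marker equation gives marker = -7*diet_score - 26.
Solve -7*diet_score - 26 = -40: diet_score = (-40 + 26) / -7 = 2.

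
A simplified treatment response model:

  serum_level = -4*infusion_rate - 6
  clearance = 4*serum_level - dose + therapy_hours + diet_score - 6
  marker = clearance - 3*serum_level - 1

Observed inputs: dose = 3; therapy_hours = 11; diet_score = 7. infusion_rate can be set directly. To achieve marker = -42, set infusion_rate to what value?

infusion_rate = 11

Substituting into the clearance equation gives clearance = -16*infusion_rate - 15.
So marker = -4*infusion_rate + 2.
Solve -4*infusion_rate + 2 = -42: infusion_rate = (-42 - 2) / -4 = 11.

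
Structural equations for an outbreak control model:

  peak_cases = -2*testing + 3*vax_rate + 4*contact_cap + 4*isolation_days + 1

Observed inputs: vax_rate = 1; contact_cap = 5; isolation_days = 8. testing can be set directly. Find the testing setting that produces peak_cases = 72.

testing = -8

Substituting into the peak_cases equation gives peak_cases = -2*testing + 56.
Solve -2*testing + 56 = 72: testing = (72 - 56) / -2 = -8.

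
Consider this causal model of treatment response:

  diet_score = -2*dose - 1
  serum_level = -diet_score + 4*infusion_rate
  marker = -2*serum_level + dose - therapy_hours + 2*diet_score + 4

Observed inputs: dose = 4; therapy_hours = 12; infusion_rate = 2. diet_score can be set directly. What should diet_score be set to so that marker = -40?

Intervening on diet_score fixes its value directly, overriding its dependence on dose.
Substituting into the serum_level equation gives serum_level = -diet_score + 8.
Substituting into the marker equation gives marker = 4*diet_score - 20.
Solve 4*diet_score - 20 = -40: diet_score = (-40 + 20) / 4 = -5.

diet_score = -5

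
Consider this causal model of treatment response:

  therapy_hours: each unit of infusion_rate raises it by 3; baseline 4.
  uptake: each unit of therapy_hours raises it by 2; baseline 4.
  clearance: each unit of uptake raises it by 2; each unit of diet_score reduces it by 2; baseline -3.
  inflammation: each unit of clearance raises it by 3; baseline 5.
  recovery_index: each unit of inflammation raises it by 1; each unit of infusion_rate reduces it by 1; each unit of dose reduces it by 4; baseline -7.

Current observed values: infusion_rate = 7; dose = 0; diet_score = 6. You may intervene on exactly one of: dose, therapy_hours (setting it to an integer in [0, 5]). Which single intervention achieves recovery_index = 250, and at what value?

Intervening on dose: with other inputs at their observed values, recovery_index = -4*dose + 270. Solving for 250 gives dose = 5, within [0, 5].
Intervening on therapy_hours: recovery_index = 12*therapy_hours - 30. Reaching 250 requires therapy_hours = 70/3, not an integer.

set dose = 5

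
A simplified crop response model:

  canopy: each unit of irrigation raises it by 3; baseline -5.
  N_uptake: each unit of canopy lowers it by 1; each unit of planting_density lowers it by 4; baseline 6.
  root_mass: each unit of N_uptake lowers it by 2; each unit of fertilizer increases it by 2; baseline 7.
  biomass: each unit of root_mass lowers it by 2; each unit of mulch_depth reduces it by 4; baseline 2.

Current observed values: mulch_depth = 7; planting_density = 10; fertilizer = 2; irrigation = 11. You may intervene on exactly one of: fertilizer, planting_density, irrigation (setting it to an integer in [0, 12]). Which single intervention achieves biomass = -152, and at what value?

Intervening on fertilizer: biomass = -4*fertilizer - 288. Reaching -152 requires fertilizer = -34, outside [0, 12].
Intervening on planting_density: with other inputs at their observed values, biomass = -16*planting_density - 136. Solving for -152 gives planting_density = 1, within [0, 12].
Intervening on irrigation: biomass = -12*irrigation - 164. Reaching -152 requires irrigation = -1, outside [0, 12].

set planting_density = 1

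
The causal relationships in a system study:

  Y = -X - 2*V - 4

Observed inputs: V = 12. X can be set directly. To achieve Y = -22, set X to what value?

Substituting into the Y equation gives Y = -X - 28.
Solve -X - 28 = -22: X = (-22 + 28) / -1 = -6.

X = -6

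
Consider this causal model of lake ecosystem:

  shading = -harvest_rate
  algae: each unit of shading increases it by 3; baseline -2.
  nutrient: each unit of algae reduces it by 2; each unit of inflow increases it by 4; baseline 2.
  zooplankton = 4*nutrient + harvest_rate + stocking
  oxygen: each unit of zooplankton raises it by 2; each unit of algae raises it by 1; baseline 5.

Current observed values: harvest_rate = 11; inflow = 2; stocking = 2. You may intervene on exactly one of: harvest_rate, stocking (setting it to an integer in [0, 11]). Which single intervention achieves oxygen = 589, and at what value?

Intervening on harvest_rate: with other inputs at their observed values, oxygen = 47*harvest_rate + 119. Solving for 589 gives harvest_rate = 10, within [0, 11].
Intervening on stocking: oxygen = 2*stocking + 632. Reaching 589 requires stocking = -43/2, not an integer.

set harvest_rate = 10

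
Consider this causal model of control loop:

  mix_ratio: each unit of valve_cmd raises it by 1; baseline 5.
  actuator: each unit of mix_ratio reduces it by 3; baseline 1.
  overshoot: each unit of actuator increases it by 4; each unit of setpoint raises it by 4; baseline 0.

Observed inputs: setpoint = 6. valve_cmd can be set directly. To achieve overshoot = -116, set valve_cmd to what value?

Substituting into the actuator equation gives actuator = -3*valve_cmd - 14.
Substituting into the overshoot equation gives overshoot = -12*valve_cmd - 32.
Solve -12*valve_cmd - 32 = -116: valve_cmd = (-116 + 32) / -12 = 7.

valve_cmd = 7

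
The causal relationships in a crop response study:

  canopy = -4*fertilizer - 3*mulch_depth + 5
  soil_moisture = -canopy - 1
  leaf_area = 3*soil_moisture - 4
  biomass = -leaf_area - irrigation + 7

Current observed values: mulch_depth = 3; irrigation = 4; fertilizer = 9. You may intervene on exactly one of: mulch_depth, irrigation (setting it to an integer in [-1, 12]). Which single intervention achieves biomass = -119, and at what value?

Intervening on mulch_depth: with other inputs at their observed values, biomass = -9*mulch_depth - 83. Solving for -119 gives mulch_depth = 4, within [-1, 12].
Intervening on irrigation: biomass = -irrigation - 106. Reaching -119 requires irrigation = 13, outside [-1, 12].

set mulch_depth = 4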